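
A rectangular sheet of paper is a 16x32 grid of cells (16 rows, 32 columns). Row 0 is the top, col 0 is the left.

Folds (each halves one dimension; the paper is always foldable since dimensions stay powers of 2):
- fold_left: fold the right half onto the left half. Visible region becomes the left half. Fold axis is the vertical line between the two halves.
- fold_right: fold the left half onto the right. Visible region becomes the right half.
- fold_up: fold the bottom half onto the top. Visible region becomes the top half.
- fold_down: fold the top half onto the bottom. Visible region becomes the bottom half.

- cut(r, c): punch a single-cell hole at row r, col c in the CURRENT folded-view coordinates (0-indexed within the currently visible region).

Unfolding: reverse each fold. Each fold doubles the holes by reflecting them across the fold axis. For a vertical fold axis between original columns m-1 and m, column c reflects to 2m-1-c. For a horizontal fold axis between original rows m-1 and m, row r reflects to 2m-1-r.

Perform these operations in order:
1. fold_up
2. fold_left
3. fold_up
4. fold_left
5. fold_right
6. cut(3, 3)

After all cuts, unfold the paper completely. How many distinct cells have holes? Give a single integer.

Op 1 fold_up: fold axis h@8; visible region now rows[0,8) x cols[0,32) = 8x32
Op 2 fold_left: fold axis v@16; visible region now rows[0,8) x cols[0,16) = 8x16
Op 3 fold_up: fold axis h@4; visible region now rows[0,4) x cols[0,16) = 4x16
Op 4 fold_left: fold axis v@8; visible region now rows[0,4) x cols[0,8) = 4x8
Op 5 fold_right: fold axis v@4; visible region now rows[0,4) x cols[4,8) = 4x4
Op 6 cut(3, 3): punch at orig (3,7); cuts so far [(3, 7)]; region rows[0,4) x cols[4,8) = 4x4
Unfold 1 (reflect across v@4): 2 holes -> [(3, 0), (3, 7)]
Unfold 2 (reflect across v@8): 4 holes -> [(3, 0), (3, 7), (3, 8), (3, 15)]
Unfold 3 (reflect across h@4): 8 holes -> [(3, 0), (3, 7), (3, 8), (3, 15), (4, 0), (4, 7), (4, 8), (4, 15)]
Unfold 4 (reflect across v@16): 16 holes -> [(3, 0), (3, 7), (3, 8), (3, 15), (3, 16), (3, 23), (3, 24), (3, 31), (4, 0), (4, 7), (4, 8), (4, 15), (4, 16), (4, 23), (4, 24), (4, 31)]
Unfold 5 (reflect across h@8): 32 holes -> [(3, 0), (3, 7), (3, 8), (3, 15), (3, 16), (3, 23), (3, 24), (3, 31), (4, 0), (4, 7), (4, 8), (4, 15), (4, 16), (4, 23), (4, 24), (4, 31), (11, 0), (11, 7), (11, 8), (11, 15), (11, 16), (11, 23), (11, 24), (11, 31), (12, 0), (12, 7), (12, 8), (12, 15), (12, 16), (12, 23), (12, 24), (12, 31)]

Answer: 32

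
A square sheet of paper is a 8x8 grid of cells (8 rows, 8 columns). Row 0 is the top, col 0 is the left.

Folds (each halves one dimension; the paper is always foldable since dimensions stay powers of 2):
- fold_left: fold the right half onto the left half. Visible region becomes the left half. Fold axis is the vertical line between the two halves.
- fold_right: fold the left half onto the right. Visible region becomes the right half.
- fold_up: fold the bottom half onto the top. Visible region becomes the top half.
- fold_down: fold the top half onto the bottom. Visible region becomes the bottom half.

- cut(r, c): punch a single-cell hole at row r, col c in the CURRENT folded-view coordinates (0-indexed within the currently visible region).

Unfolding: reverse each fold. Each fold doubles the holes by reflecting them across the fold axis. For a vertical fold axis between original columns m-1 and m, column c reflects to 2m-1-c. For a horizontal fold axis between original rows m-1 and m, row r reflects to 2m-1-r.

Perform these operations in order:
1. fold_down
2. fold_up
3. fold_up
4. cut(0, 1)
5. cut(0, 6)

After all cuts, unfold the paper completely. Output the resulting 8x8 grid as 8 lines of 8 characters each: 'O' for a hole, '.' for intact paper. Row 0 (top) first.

Answer: .O....O.
.O....O.
.O....O.
.O....O.
.O....O.
.O....O.
.O....O.
.O....O.

Derivation:
Op 1 fold_down: fold axis h@4; visible region now rows[4,8) x cols[0,8) = 4x8
Op 2 fold_up: fold axis h@6; visible region now rows[4,6) x cols[0,8) = 2x8
Op 3 fold_up: fold axis h@5; visible region now rows[4,5) x cols[0,8) = 1x8
Op 4 cut(0, 1): punch at orig (4,1); cuts so far [(4, 1)]; region rows[4,5) x cols[0,8) = 1x8
Op 5 cut(0, 6): punch at orig (4,6); cuts so far [(4, 1), (4, 6)]; region rows[4,5) x cols[0,8) = 1x8
Unfold 1 (reflect across h@5): 4 holes -> [(4, 1), (4, 6), (5, 1), (5, 6)]
Unfold 2 (reflect across h@6): 8 holes -> [(4, 1), (4, 6), (5, 1), (5, 6), (6, 1), (6, 6), (7, 1), (7, 6)]
Unfold 3 (reflect across h@4): 16 holes -> [(0, 1), (0, 6), (1, 1), (1, 6), (2, 1), (2, 6), (3, 1), (3, 6), (4, 1), (4, 6), (5, 1), (5, 6), (6, 1), (6, 6), (7, 1), (7, 6)]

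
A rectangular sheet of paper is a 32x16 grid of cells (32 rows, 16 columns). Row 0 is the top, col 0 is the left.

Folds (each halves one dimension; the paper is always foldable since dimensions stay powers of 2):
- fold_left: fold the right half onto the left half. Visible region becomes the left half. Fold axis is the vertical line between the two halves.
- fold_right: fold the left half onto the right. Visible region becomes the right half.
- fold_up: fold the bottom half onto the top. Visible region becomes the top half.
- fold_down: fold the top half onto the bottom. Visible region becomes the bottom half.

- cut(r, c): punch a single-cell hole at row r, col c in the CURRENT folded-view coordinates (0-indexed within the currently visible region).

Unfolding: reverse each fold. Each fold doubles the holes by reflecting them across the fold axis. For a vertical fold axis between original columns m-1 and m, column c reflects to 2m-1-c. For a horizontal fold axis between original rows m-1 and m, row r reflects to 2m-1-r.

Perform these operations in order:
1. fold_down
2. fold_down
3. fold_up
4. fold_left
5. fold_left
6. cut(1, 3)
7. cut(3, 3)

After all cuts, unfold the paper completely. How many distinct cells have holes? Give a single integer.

Answer: 64

Derivation:
Op 1 fold_down: fold axis h@16; visible region now rows[16,32) x cols[0,16) = 16x16
Op 2 fold_down: fold axis h@24; visible region now rows[24,32) x cols[0,16) = 8x16
Op 3 fold_up: fold axis h@28; visible region now rows[24,28) x cols[0,16) = 4x16
Op 4 fold_left: fold axis v@8; visible region now rows[24,28) x cols[0,8) = 4x8
Op 5 fold_left: fold axis v@4; visible region now rows[24,28) x cols[0,4) = 4x4
Op 6 cut(1, 3): punch at orig (25,3); cuts so far [(25, 3)]; region rows[24,28) x cols[0,4) = 4x4
Op 7 cut(3, 3): punch at orig (27,3); cuts so far [(25, 3), (27, 3)]; region rows[24,28) x cols[0,4) = 4x4
Unfold 1 (reflect across v@4): 4 holes -> [(25, 3), (25, 4), (27, 3), (27, 4)]
Unfold 2 (reflect across v@8): 8 holes -> [(25, 3), (25, 4), (25, 11), (25, 12), (27, 3), (27, 4), (27, 11), (27, 12)]
Unfold 3 (reflect across h@28): 16 holes -> [(25, 3), (25, 4), (25, 11), (25, 12), (27, 3), (27, 4), (27, 11), (27, 12), (28, 3), (28, 4), (28, 11), (28, 12), (30, 3), (30, 4), (30, 11), (30, 12)]
Unfold 4 (reflect across h@24): 32 holes -> [(17, 3), (17, 4), (17, 11), (17, 12), (19, 3), (19, 4), (19, 11), (19, 12), (20, 3), (20, 4), (20, 11), (20, 12), (22, 3), (22, 4), (22, 11), (22, 12), (25, 3), (25, 4), (25, 11), (25, 12), (27, 3), (27, 4), (27, 11), (27, 12), (28, 3), (28, 4), (28, 11), (28, 12), (30, 3), (30, 4), (30, 11), (30, 12)]
Unfold 5 (reflect across h@16): 64 holes -> [(1, 3), (1, 4), (1, 11), (1, 12), (3, 3), (3, 4), (3, 11), (3, 12), (4, 3), (4, 4), (4, 11), (4, 12), (6, 3), (6, 4), (6, 11), (6, 12), (9, 3), (9, 4), (9, 11), (9, 12), (11, 3), (11, 4), (11, 11), (11, 12), (12, 3), (12, 4), (12, 11), (12, 12), (14, 3), (14, 4), (14, 11), (14, 12), (17, 3), (17, 4), (17, 11), (17, 12), (19, 3), (19, 4), (19, 11), (19, 12), (20, 3), (20, 4), (20, 11), (20, 12), (22, 3), (22, 4), (22, 11), (22, 12), (25, 3), (25, 4), (25, 11), (25, 12), (27, 3), (27, 4), (27, 11), (27, 12), (28, 3), (28, 4), (28, 11), (28, 12), (30, 3), (30, 4), (30, 11), (30, 12)]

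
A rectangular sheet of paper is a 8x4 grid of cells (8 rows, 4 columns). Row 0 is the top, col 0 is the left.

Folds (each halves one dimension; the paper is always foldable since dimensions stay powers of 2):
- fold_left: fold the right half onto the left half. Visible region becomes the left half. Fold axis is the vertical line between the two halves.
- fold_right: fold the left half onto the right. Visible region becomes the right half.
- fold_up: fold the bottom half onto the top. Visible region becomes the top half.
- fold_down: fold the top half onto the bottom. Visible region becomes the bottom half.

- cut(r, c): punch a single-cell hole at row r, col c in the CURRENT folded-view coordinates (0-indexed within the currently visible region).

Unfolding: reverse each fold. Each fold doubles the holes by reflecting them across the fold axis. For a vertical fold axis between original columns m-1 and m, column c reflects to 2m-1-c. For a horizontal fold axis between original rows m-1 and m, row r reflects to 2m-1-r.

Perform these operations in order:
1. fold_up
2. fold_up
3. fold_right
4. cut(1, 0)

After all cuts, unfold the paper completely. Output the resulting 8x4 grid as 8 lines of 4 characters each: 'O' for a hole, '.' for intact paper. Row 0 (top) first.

Op 1 fold_up: fold axis h@4; visible region now rows[0,4) x cols[0,4) = 4x4
Op 2 fold_up: fold axis h@2; visible region now rows[0,2) x cols[0,4) = 2x4
Op 3 fold_right: fold axis v@2; visible region now rows[0,2) x cols[2,4) = 2x2
Op 4 cut(1, 0): punch at orig (1,2); cuts so far [(1, 2)]; region rows[0,2) x cols[2,4) = 2x2
Unfold 1 (reflect across v@2): 2 holes -> [(1, 1), (1, 2)]
Unfold 2 (reflect across h@2): 4 holes -> [(1, 1), (1, 2), (2, 1), (2, 2)]
Unfold 3 (reflect across h@4): 8 holes -> [(1, 1), (1, 2), (2, 1), (2, 2), (5, 1), (5, 2), (6, 1), (6, 2)]

Answer: ....
.OO.
.OO.
....
....
.OO.
.OO.
....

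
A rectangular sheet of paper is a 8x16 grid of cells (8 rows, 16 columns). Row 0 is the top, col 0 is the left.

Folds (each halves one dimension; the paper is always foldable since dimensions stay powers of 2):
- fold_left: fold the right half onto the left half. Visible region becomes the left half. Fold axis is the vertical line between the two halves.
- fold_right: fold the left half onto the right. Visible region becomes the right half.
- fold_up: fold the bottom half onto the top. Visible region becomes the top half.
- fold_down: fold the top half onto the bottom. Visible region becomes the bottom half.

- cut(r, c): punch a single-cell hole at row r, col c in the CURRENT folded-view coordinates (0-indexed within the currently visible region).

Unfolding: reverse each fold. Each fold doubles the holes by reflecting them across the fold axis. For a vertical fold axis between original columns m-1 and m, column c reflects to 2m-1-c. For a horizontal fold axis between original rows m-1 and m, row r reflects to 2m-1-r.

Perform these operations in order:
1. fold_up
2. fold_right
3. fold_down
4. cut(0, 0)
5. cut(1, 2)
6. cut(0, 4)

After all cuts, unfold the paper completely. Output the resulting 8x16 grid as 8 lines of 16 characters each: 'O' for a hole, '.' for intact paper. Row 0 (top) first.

Answer: .....O....O.....
...O...OO...O...
...O...OO...O...
.....O....O.....
.....O....O.....
...O...OO...O...
...O...OO...O...
.....O....O.....

Derivation:
Op 1 fold_up: fold axis h@4; visible region now rows[0,4) x cols[0,16) = 4x16
Op 2 fold_right: fold axis v@8; visible region now rows[0,4) x cols[8,16) = 4x8
Op 3 fold_down: fold axis h@2; visible region now rows[2,4) x cols[8,16) = 2x8
Op 4 cut(0, 0): punch at orig (2,8); cuts so far [(2, 8)]; region rows[2,4) x cols[8,16) = 2x8
Op 5 cut(1, 2): punch at orig (3,10); cuts so far [(2, 8), (3, 10)]; region rows[2,4) x cols[8,16) = 2x8
Op 6 cut(0, 4): punch at orig (2,12); cuts so far [(2, 8), (2, 12), (3, 10)]; region rows[2,4) x cols[8,16) = 2x8
Unfold 1 (reflect across h@2): 6 holes -> [(0, 10), (1, 8), (1, 12), (2, 8), (2, 12), (3, 10)]
Unfold 2 (reflect across v@8): 12 holes -> [(0, 5), (0, 10), (1, 3), (1, 7), (1, 8), (1, 12), (2, 3), (2, 7), (2, 8), (2, 12), (3, 5), (3, 10)]
Unfold 3 (reflect across h@4): 24 holes -> [(0, 5), (0, 10), (1, 3), (1, 7), (1, 8), (1, 12), (2, 3), (2, 7), (2, 8), (2, 12), (3, 5), (3, 10), (4, 5), (4, 10), (5, 3), (5, 7), (5, 8), (5, 12), (6, 3), (6, 7), (6, 8), (6, 12), (7, 5), (7, 10)]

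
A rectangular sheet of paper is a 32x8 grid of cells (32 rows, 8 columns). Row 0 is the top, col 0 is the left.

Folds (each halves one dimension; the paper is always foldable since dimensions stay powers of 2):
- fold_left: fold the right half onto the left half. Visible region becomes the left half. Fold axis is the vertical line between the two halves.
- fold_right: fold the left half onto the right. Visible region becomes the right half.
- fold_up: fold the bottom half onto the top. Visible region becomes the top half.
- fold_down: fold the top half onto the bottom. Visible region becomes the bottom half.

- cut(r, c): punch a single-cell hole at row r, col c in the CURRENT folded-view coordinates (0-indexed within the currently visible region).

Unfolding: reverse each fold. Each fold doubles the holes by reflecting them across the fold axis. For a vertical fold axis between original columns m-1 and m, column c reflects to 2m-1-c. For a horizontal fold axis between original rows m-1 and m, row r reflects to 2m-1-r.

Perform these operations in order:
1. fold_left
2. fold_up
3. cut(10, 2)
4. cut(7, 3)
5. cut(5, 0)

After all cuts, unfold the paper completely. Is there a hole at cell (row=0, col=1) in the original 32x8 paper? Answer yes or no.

Answer: no

Derivation:
Op 1 fold_left: fold axis v@4; visible region now rows[0,32) x cols[0,4) = 32x4
Op 2 fold_up: fold axis h@16; visible region now rows[0,16) x cols[0,4) = 16x4
Op 3 cut(10, 2): punch at orig (10,2); cuts so far [(10, 2)]; region rows[0,16) x cols[0,4) = 16x4
Op 4 cut(7, 3): punch at orig (7,3); cuts so far [(7, 3), (10, 2)]; region rows[0,16) x cols[0,4) = 16x4
Op 5 cut(5, 0): punch at orig (5,0); cuts so far [(5, 0), (7, 3), (10, 2)]; region rows[0,16) x cols[0,4) = 16x4
Unfold 1 (reflect across h@16): 6 holes -> [(5, 0), (7, 3), (10, 2), (21, 2), (24, 3), (26, 0)]
Unfold 2 (reflect across v@4): 12 holes -> [(5, 0), (5, 7), (7, 3), (7, 4), (10, 2), (10, 5), (21, 2), (21, 5), (24, 3), (24, 4), (26, 0), (26, 7)]
Holes: [(5, 0), (5, 7), (7, 3), (7, 4), (10, 2), (10, 5), (21, 2), (21, 5), (24, 3), (24, 4), (26, 0), (26, 7)]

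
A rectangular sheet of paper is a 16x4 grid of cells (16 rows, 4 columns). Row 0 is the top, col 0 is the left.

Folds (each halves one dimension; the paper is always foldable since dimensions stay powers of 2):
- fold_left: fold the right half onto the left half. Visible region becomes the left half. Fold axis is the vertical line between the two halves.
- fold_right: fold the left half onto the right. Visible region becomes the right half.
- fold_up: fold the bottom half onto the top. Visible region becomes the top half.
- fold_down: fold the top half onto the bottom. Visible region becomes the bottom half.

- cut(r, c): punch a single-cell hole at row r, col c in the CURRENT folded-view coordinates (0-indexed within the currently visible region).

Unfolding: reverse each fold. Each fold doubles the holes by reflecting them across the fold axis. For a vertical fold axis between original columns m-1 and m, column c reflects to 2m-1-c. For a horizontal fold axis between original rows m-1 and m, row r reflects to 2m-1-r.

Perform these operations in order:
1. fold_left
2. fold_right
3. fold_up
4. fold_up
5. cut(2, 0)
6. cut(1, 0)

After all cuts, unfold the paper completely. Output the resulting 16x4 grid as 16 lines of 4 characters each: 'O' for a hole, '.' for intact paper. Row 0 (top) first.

Op 1 fold_left: fold axis v@2; visible region now rows[0,16) x cols[0,2) = 16x2
Op 2 fold_right: fold axis v@1; visible region now rows[0,16) x cols[1,2) = 16x1
Op 3 fold_up: fold axis h@8; visible region now rows[0,8) x cols[1,2) = 8x1
Op 4 fold_up: fold axis h@4; visible region now rows[0,4) x cols[1,2) = 4x1
Op 5 cut(2, 0): punch at orig (2,1); cuts so far [(2, 1)]; region rows[0,4) x cols[1,2) = 4x1
Op 6 cut(1, 0): punch at orig (1,1); cuts so far [(1, 1), (2, 1)]; region rows[0,4) x cols[1,2) = 4x1
Unfold 1 (reflect across h@4): 4 holes -> [(1, 1), (2, 1), (5, 1), (6, 1)]
Unfold 2 (reflect across h@8): 8 holes -> [(1, 1), (2, 1), (5, 1), (6, 1), (9, 1), (10, 1), (13, 1), (14, 1)]
Unfold 3 (reflect across v@1): 16 holes -> [(1, 0), (1, 1), (2, 0), (2, 1), (5, 0), (5, 1), (6, 0), (6, 1), (9, 0), (9, 1), (10, 0), (10, 1), (13, 0), (13, 1), (14, 0), (14, 1)]
Unfold 4 (reflect across v@2): 32 holes -> [(1, 0), (1, 1), (1, 2), (1, 3), (2, 0), (2, 1), (2, 2), (2, 3), (5, 0), (5, 1), (5, 2), (5, 3), (6, 0), (6, 1), (6, 2), (6, 3), (9, 0), (9, 1), (9, 2), (9, 3), (10, 0), (10, 1), (10, 2), (10, 3), (13, 0), (13, 1), (13, 2), (13, 3), (14, 0), (14, 1), (14, 2), (14, 3)]

Answer: ....
OOOO
OOOO
....
....
OOOO
OOOO
....
....
OOOO
OOOO
....
....
OOOO
OOOO
....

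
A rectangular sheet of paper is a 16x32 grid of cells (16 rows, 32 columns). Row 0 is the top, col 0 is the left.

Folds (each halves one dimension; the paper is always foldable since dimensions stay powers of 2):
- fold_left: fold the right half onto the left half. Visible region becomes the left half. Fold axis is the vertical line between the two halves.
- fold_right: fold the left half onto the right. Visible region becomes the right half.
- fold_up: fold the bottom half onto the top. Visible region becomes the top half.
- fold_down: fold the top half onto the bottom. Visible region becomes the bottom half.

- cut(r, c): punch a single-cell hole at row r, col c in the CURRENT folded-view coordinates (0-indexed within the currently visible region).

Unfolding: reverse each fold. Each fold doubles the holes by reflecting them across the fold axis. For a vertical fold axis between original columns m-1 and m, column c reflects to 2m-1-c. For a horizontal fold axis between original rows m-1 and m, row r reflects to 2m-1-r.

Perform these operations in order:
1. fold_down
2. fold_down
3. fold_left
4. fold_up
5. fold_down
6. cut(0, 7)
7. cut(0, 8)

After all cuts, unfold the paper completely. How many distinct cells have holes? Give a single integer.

Op 1 fold_down: fold axis h@8; visible region now rows[8,16) x cols[0,32) = 8x32
Op 2 fold_down: fold axis h@12; visible region now rows[12,16) x cols[0,32) = 4x32
Op 3 fold_left: fold axis v@16; visible region now rows[12,16) x cols[0,16) = 4x16
Op 4 fold_up: fold axis h@14; visible region now rows[12,14) x cols[0,16) = 2x16
Op 5 fold_down: fold axis h@13; visible region now rows[13,14) x cols[0,16) = 1x16
Op 6 cut(0, 7): punch at orig (13,7); cuts so far [(13, 7)]; region rows[13,14) x cols[0,16) = 1x16
Op 7 cut(0, 8): punch at orig (13,8); cuts so far [(13, 7), (13, 8)]; region rows[13,14) x cols[0,16) = 1x16
Unfold 1 (reflect across h@13): 4 holes -> [(12, 7), (12, 8), (13, 7), (13, 8)]
Unfold 2 (reflect across h@14): 8 holes -> [(12, 7), (12, 8), (13, 7), (13, 8), (14, 7), (14, 8), (15, 7), (15, 8)]
Unfold 3 (reflect across v@16): 16 holes -> [(12, 7), (12, 8), (12, 23), (12, 24), (13, 7), (13, 8), (13, 23), (13, 24), (14, 7), (14, 8), (14, 23), (14, 24), (15, 7), (15, 8), (15, 23), (15, 24)]
Unfold 4 (reflect across h@12): 32 holes -> [(8, 7), (8, 8), (8, 23), (8, 24), (9, 7), (9, 8), (9, 23), (9, 24), (10, 7), (10, 8), (10, 23), (10, 24), (11, 7), (11, 8), (11, 23), (11, 24), (12, 7), (12, 8), (12, 23), (12, 24), (13, 7), (13, 8), (13, 23), (13, 24), (14, 7), (14, 8), (14, 23), (14, 24), (15, 7), (15, 8), (15, 23), (15, 24)]
Unfold 5 (reflect across h@8): 64 holes -> [(0, 7), (0, 8), (0, 23), (0, 24), (1, 7), (1, 8), (1, 23), (1, 24), (2, 7), (2, 8), (2, 23), (2, 24), (3, 7), (3, 8), (3, 23), (3, 24), (4, 7), (4, 8), (4, 23), (4, 24), (5, 7), (5, 8), (5, 23), (5, 24), (6, 7), (6, 8), (6, 23), (6, 24), (7, 7), (7, 8), (7, 23), (7, 24), (8, 7), (8, 8), (8, 23), (8, 24), (9, 7), (9, 8), (9, 23), (9, 24), (10, 7), (10, 8), (10, 23), (10, 24), (11, 7), (11, 8), (11, 23), (11, 24), (12, 7), (12, 8), (12, 23), (12, 24), (13, 7), (13, 8), (13, 23), (13, 24), (14, 7), (14, 8), (14, 23), (14, 24), (15, 7), (15, 8), (15, 23), (15, 24)]

Answer: 64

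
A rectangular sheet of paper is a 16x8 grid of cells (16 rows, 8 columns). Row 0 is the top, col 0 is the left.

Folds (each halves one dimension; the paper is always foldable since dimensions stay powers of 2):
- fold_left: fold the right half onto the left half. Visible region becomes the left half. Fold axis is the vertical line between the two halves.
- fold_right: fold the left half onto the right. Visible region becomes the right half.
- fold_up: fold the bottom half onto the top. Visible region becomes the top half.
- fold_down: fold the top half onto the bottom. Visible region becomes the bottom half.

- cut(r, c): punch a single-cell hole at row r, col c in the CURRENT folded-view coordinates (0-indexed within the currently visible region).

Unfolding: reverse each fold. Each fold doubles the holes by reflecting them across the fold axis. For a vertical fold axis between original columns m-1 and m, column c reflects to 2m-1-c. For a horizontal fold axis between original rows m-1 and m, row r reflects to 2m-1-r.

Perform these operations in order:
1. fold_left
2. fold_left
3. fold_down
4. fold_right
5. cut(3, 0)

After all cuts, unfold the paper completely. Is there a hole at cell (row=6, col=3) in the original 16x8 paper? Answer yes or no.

Op 1 fold_left: fold axis v@4; visible region now rows[0,16) x cols[0,4) = 16x4
Op 2 fold_left: fold axis v@2; visible region now rows[0,16) x cols[0,2) = 16x2
Op 3 fold_down: fold axis h@8; visible region now rows[8,16) x cols[0,2) = 8x2
Op 4 fold_right: fold axis v@1; visible region now rows[8,16) x cols[1,2) = 8x1
Op 5 cut(3, 0): punch at orig (11,1); cuts so far [(11, 1)]; region rows[8,16) x cols[1,2) = 8x1
Unfold 1 (reflect across v@1): 2 holes -> [(11, 0), (11, 1)]
Unfold 2 (reflect across h@8): 4 holes -> [(4, 0), (4, 1), (11, 0), (11, 1)]
Unfold 3 (reflect across v@2): 8 holes -> [(4, 0), (4, 1), (4, 2), (4, 3), (11, 0), (11, 1), (11, 2), (11, 3)]
Unfold 4 (reflect across v@4): 16 holes -> [(4, 0), (4, 1), (4, 2), (4, 3), (4, 4), (4, 5), (4, 6), (4, 7), (11, 0), (11, 1), (11, 2), (11, 3), (11, 4), (11, 5), (11, 6), (11, 7)]
Holes: [(4, 0), (4, 1), (4, 2), (4, 3), (4, 4), (4, 5), (4, 6), (4, 7), (11, 0), (11, 1), (11, 2), (11, 3), (11, 4), (11, 5), (11, 6), (11, 7)]

Answer: no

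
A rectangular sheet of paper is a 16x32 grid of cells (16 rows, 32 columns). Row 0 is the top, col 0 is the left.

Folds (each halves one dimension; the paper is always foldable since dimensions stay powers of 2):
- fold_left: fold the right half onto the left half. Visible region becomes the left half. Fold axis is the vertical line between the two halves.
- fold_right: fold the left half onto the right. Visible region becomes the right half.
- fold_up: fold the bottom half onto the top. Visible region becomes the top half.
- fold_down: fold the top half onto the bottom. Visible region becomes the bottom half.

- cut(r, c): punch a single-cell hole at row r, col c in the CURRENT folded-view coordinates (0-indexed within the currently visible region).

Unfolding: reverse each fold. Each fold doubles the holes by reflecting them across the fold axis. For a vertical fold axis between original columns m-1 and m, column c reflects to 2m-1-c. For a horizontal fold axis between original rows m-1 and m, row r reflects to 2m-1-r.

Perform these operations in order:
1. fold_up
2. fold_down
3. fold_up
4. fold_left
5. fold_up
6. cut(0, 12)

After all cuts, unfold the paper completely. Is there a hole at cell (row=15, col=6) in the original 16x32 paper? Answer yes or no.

Answer: no

Derivation:
Op 1 fold_up: fold axis h@8; visible region now rows[0,8) x cols[0,32) = 8x32
Op 2 fold_down: fold axis h@4; visible region now rows[4,8) x cols[0,32) = 4x32
Op 3 fold_up: fold axis h@6; visible region now rows[4,6) x cols[0,32) = 2x32
Op 4 fold_left: fold axis v@16; visible region now rows[4,6) x cols[0,16) = 2x16
Op 5 fold_up: fold axis h@5; visible region now rows[4,5) x cols[0,16) = 1x16
Op 6 cut(0, 12): punch at orig (4,12); cuts so far [(4, 12)]; region rows[4,5) x cols[0,16) = 1x16
Unfold 1 (reflect across h@5): 2 holes -> [(4, 12), (5, 12)]
Unfold 2 (reflect across v@16): 4 holes -> [(4, 12), (4, 19), (5, 12), (5, 19)]
Unfold 3 (reflect across h@6): 8 holes -> [(4, 12), (4, 19), (5, 12), (5, 19), (6, 12), (6, 19), (7, 12), (7, 19)]
Unfold 4 (reflect across h@4): 16 holes -> [(0, 12), (0, 19), (1, 12), (1, 19), (2, 12), (2, 19), (3, 12), (3, 19), (4, 12), (4, 19), (5, 12), (5, 19), (6, 12), (6, 19), (7, 12), (7, 19)]
Unfold 5 (reflect across h@8): 32 holes -> [(0, 12), (0, 19), (1, 12), (1, 19), (2, 12), (2, 19), (3, 12), (3, 19), (4, 12), (4, 19), (5, 12), (5, 19), (6, 12), (6, 19), (7, 12), (7, 19), (8, 12), (8, 19), (9, 12), (9, 19), (10, 12), (10, 19), (11, 12), (11, 19), (12, 12), (12, 19), (13, 12), (13, 19), (14, 12), (14, 19), (15, 12), (15, 19)]
Holes: [(0, 12), (0, 19), (1, 12), (1, 19), (2, 12), (2, 19), (3, 12), (3, 19), (4, 12), (4, 19), (5, 12), (5, 19), (6, 12), (6, 19), (7, 12), (7, 19), (8, 12), (8, 19), (9, 12), (9, 19), (10, 12), (10, 19), (11, 12), (11, 19), (12, 12), (12, 19), (13, 12), (13, 19), (14, 12), (14, 19), (15, 12), (15, 19)]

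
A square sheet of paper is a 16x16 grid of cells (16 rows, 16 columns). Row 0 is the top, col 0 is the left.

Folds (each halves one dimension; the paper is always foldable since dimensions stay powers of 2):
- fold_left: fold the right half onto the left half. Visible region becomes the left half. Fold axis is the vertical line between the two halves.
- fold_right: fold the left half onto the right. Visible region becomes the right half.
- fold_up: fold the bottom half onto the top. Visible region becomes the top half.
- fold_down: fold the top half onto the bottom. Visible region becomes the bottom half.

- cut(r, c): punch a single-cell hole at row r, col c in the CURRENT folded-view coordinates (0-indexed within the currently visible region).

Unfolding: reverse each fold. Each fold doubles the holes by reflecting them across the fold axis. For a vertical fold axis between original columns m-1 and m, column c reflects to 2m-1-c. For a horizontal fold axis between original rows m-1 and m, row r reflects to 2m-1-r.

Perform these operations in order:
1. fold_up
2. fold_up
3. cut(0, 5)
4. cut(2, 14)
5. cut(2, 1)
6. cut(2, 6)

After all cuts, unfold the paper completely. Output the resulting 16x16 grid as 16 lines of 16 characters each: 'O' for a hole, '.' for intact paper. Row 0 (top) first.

Answer: .....O..........
................
.O....O.......O.
................
................
.O....O.......O.
................
.....O..........
.....O..........
................
.O....O.......O.
................
................
.O....O.......O.
................
.....O..........

Derivation:
Op 1 fold_up: fold axis h@8; visible region now rows[0,8) x cols[0,16) = 8x16
Op 2 fold_up: fold axis h@4; visible region now rows[0,4) x cols[0,16) = 4x16
Op 3 cut(0, 5): punch at orig (0,5); cuts so far [(0, 5)]; region rows[0,4) x cols[0,16) = 4x16
Op 4 cut(2, 14): punch at orig (2,14); cuts so far [(0, 5), (2, 14)]; region rows[0,4) x cols[0,16) = 4x16
Op 5 cut(2, 1): punch at orig (2,1); cuts so far [(0, 5), (2, 1), (2, 14)]; region rows[0,4) x cols[0,16) = 4x16
Op 6 cut(2, 6): punch at orig (2,6); cuts so far [(0, 5), (2, 1), (2, 6), (2, 14)]; region rows[0,4) x cols[0,16) = 4x16
Unfold 1 (reflect across h@4): 8 holes -> [(0, 5), (2, 1), (2, 6), (2, 14), (5, 1), (5, 6), (5, 14), (7, 5)]
Unfold 2 (reflect across h@8): 16 holes -> [(0, 5), (2, 1), (2, 6), (2, 14), (5, 1), (5, 6), (5, 14), (7, 5), (8, 5), (10, 1), (10, 6), (10, 14), (13, 1), (13, 6), (13, 14), (15, 5)]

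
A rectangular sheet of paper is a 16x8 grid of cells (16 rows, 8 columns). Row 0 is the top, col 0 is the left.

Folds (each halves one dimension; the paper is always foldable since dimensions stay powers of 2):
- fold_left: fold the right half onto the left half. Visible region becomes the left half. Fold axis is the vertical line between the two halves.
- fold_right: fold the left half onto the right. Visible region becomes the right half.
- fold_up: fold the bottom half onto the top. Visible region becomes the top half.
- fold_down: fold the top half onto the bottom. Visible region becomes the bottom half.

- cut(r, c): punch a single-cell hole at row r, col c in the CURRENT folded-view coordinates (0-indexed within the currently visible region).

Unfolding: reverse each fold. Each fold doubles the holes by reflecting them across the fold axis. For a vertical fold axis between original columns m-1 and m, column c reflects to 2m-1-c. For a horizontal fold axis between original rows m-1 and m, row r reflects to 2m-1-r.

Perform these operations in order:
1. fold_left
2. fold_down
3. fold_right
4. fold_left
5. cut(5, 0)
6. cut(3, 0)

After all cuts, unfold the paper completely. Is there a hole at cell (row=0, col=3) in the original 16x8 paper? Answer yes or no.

Op 1 fold_left: fold axis v@4; visible region now rows[0,16) x cols[0,4) = 16x4
Op 2 fold_down: fold axis h@8; visible region now rows[8,16) x cols[0,4) = 8x4
Op 3 fold_right: fold axis v@2; visible region now rows[8,16) x cols[2,4) = 8x2
Op 4 fold_left: fold axis v@3; visible region now rows[8,16) x cols[2,3) = 8x1
Op 5 cut(5, 0): punch at orig (13,2); cuts so far [(13, 2)]; region rows[8,16) x cols[2,3) = 8x1
Op 6 cut(3, 0): punch at orig (11,2); cuts so far [(11, 2), (13, 2)]; region rows[8,16) x cols[2,3) = 8x1
Unfold 1 (reflect across v@3): 4 holes -> [(11, 2), (11, 3), (13, 2), (13, 3)]
Unfold 2 (reflect across v@2): 8 holes -> [(11, 0), (11, 1), (11, 2), (11, 3), (13, 0), (13, 1), (13, 2), (13, 3)]
Unfold 3 (reflect across h@8): 16 holes -> [(2, 0), (2, 1), (2, 2), (2, 3), (4, 0), (4, 1), (4, 2), (4, 3), (11, 0), (11, 1), (11, 2), (11, 3), (13, 0), (13, 1), (13, 2), (13, 3)]
Unfold 4 (reflect across v@4): 32 holes -> [(2, 0), (2, 1), (2, 2), (2, 3), (2, 4), (2, 5), (2, 6), (2, 7), (4, 0), (4, 1), (4, 2), (4, 3), (4, 4), (4, 5), (4, 6), (4, 7), (11, 0), (11, 1), (11, 2), (11, 3), (11, 4), (11, 5), (11, 6), (11, 7), (13, 0), (13, 1), (13, 2), (13, 3), (13, 4), (13, 5), (13, 6), (13, 7)]
Holes: [(2, 0), (2, 1), (2, 2), (2, 3), (2, 4), (2, 5), (2, 6), (2, 7), (4, 0), (4, 1), (4, 2), (4, 3), (4, 4), (4, 5), (4, 6), (4, 7), (11, 0), (11, 1), (11, 2), (11, 3), (11, 4), (11, 5), (11, 6), (11, 7), (13, 0), (13, 1), (13, 2), (13, 3), (13, 4), (13, 5), (13, 6), (13, 7)]

Answer: no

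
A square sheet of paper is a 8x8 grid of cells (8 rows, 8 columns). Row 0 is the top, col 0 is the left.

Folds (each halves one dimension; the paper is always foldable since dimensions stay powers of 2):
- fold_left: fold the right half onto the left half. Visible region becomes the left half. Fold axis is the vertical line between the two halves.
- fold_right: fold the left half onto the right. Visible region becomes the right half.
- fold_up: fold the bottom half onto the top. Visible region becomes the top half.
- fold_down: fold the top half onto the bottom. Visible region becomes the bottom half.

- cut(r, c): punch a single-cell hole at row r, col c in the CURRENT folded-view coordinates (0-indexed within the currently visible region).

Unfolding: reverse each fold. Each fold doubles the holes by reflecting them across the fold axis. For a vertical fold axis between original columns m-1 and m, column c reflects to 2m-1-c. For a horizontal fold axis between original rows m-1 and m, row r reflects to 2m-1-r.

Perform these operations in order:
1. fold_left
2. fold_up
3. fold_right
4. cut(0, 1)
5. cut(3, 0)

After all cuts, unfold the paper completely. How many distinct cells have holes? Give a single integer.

Answer: 16

Derivation:
Op 1 fold_left: fold axis v@4; visible region now rows[0,8) x cols[0,4) = 8x4
Op 2 fold_up: fold axis h@4; visible region now rows[0,4) x cols[0,4) = 4x4
Op 3 fold_right: fold axis v@2; visible region now rows[0,4) x cols[2,4) = 4x2
Op 4 cut(0, 1): punch at orig (0,3); cuts so far [(0, 3)]; region rows[0,4) x cols[2,4) = 4x2
Op 5 cut(3, 0): punch at orig (3,2); cuts so far [(0, 3), (3, 2)]; region rows[0,4) x cols[2,4) = 4x2
Unfold 1 (reflect across v@2): 4 holes -> [(0, 0), (0, 3), (3, 1), (3, 2)]
Unfold 2 (reflect across h@4): 8 holes -> [(0, 0), (0, 3), (3, 1), (3, 2), (4, 1), (4, 2), (7, 0), (7, 3)]
Unfold 3 (reflect across v@4): 16 holes -> [(0, 0), (0, 3), (0, 4), (0, 7), (3, 1), (3, 2), (3, 5), (3, 6), (4, 1), (4, 2), (4, 5), (4, 6), (7, 0), (7, 3), (7, 4), (7, 7)]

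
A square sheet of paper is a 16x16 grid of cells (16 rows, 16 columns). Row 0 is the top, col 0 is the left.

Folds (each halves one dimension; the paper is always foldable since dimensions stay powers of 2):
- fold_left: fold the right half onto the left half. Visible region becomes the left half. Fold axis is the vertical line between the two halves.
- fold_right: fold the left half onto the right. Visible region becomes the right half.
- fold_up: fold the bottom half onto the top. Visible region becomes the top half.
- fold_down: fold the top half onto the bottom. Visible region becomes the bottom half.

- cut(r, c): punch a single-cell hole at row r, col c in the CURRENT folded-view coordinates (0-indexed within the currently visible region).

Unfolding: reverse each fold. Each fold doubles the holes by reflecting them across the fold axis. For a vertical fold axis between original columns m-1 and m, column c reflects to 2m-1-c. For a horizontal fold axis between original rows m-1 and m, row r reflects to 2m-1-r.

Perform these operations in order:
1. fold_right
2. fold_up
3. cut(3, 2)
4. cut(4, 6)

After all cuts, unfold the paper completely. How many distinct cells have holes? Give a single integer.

Answer: 8

Derivation:
Op 1 fold_right: fold axis v@8; visible region now rows[0,16) x cols[8,16) = 16x8
Op 2 fold_up: fold axis h@8; visible region now rows[0,8) x cols[8,16) = 8x8
Op 3 cut(3, 2): punch at orig (3,10); cuts so far [(3, 10)]; region rows[0,8) x cols[8,16) = 8x8
Op 4 cut(4, 6): punch at orig (4,14); cuts so far [(3, 10), (4, 14)]; region rows[0,8) x cols[8,16) = 8x8
Unfold 1 (reflect across h@8): 4 holes -> [(3, 10), (4, 14), (11, 14), (12, 10)]
Unfold 2 (reflect across v@8): 8 holes -> [(3, 5), (3, 10), (4, 1), (4, 14), (11, 1), (11, 14), (12, 5), (12, 10)]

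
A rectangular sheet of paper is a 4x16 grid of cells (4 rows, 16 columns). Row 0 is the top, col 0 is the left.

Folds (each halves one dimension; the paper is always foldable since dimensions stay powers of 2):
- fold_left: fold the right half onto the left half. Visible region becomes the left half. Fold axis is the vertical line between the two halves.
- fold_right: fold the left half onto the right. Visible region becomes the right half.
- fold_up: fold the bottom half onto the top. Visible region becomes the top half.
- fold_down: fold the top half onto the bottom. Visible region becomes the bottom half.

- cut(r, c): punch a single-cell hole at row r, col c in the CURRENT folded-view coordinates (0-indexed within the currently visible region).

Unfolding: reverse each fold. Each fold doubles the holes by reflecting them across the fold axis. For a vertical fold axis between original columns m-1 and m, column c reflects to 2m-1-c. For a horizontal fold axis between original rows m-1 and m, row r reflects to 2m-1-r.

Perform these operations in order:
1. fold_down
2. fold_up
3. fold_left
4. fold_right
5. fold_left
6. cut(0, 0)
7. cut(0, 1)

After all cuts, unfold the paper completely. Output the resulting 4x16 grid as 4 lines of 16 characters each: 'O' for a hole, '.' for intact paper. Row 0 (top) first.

Answer: OOOOOOOOOOOOOOOO
OOOOOOOOOOOOOOOO
OOOOOOOOOOOOOOOO
OOOOOOOOOOOOOOOO

Derivation:
Op 1 fold_down: fold axis h@2; visible region now rows[2,4) x cols[0,16) = 2x16
Op 2 fold_up: fold axis h@3; visible region now rows[2,3) x cols[0,16) = 1x16
Op 3 fold_left: fold axis v@8; visible region now rows[2,3) x cols[0,8) = 1x8
Op 4 fold_right: fold axis v@4; visible region now rows[2,3) x cols[4,8) = 1x4
Op 5 fold_left: fold axis v@6; visible region now rows[2,3) x cols[4,6) = 1x2
Op 6 cut(0, 0): punch at orig (2,4); cuts so far [(2, 4)]; region rows[2,3) x cols[4,6) = 1x2
Op 7 cut(0, 1): punch at orig (2,5); cuts so far [(2, 4), (2, 5)]; region rows[2,3) x cols[4,6) = 1x2
Unfold 1 (reflect across v@6): 4 holes -> [(2, 4), (2, 5), (2, 6), (2, 7)]
Unfold 2 (reflect across v@4): 8 holes -> [(2, 0), (2, 1), (2, 2), (2, 3), (2, 4), (2, 5), (2, 6), (2, 7)]
Unfold 3 (reflect across v@8): 16 holes -> [(2, 0), (2, 1), (2, 2), (2, 3), (2, 4), (2, 5), (2, 6), (2, 7), (2, 8), (2, 9), (2, 10), (2, 11), (2, 12), (2, 13), (2, 14), (2, 15)]
Unfold 4 (reflect across h@3): 32 holes -> [(2, 0), (2, 1), (2, 2), (2, 3), (2, 4), (2, 5), (2, 6), (2, 7), (2, 8), (2, 9), (2, 10), (2, 11), (2, 12), (2, 13), (2, 14), (2, 15), (3, 0), (3, 1), (3, 2), (3, 3), (3, 4), (3, 5), (3, 6), (3, 7), (3, 8), (3, 9), (3, 10), (3, 11), (3, 12), (3, 13), (3, 14), (3, 15)]
Unfold 5 (reflect across h@2): 64 holes -> [(0, 0), (0, 1), (0, 2), (0, 3), (0, 4), (0, 5), (0, 6), (0, 7), (0, 8), (0, 9), (0, 10), (0, 11), (0, 12), (0, 13), (0, 14), (0, 15), (1, 0), (1, 1), (1, 2), (1, 3), (1, 4), (1, 5), (1, 6), (1, 7), (1, 8), (1, 9), (1, 10), (1, 11), (1, 12), (1, 13), (1, 14), (1, 15), (2, 0), (2, 1), (2, 2), (2, 3), (2, 4), (2, 5), (2, 6), (2, 7), (2, 8), (2, 9), (2, 10), (2, 11), (2, 12), (2, 13), (2, 14), (2, 15), (3, 0), (3, 1), (3, 2), (3, 3), (3, 4), (3, 5), (3, 6), (3, 7), (3, 8), (3, 9), (3, 10), (3, 11), (3, 12), (3, 13), (3, 14), (3, 15)]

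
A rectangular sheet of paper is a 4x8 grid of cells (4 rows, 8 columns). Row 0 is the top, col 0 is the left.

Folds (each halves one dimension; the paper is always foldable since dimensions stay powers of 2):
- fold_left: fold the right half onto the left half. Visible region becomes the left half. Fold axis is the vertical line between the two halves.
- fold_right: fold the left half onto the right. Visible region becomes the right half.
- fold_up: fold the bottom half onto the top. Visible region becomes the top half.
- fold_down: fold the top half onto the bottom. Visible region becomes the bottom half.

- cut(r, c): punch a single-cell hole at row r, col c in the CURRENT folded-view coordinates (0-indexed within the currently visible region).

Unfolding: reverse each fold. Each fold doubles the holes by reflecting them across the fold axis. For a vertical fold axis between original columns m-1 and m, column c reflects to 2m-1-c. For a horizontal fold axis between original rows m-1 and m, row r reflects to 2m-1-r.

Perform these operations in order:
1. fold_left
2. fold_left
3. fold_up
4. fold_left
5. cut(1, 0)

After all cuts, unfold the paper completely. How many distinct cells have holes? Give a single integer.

Answer: 16

Derivation:
Op 1 fold_left: fold axis v@4; visible region now rows[0,4) x cols[0,4) = 4x4
Op 2 fold_left: fold axis v@2; visible region now rows[0,4) x cols[0,2) = 4x2
Op 3 fold_up: fold axis h@2; visible region now rows[0,2) x cols[0,2) = 2x2
Op 4 fold_left: fold axis v@1; visible region now rows[0,2) x cols[0,1) = 2x1
Op 5 cut(1, 0): punch at orig (1,0); cuts so far [(1, 0)]; region rows[0,2) x cols[0,1) = 2x1
Unfold 1 (reflect across v@1): 2 holes -> [(1, 0), (1, 1)]
Unfold 2 (reflect across h@2): 4 holes -> [(1, 0), (1, 1), (2, 0), (2, 1)]
Unfold 3 (reflect across v@2): 8 holes -> [(1, 0), (1, 1), (1, 2), (1, 3), (2, 0), (2, 1), (2, 2), (2, 3)]
Unfold 4 (reflect across v@4): 16 holes -> [(1, 0), (1, 1), (1, 2), (1, 3), (1, 4), (1, 5), (1, 6), (1, 7), (2, 0), (2, 1), (2, 2), (2, 3), (2, 4), (2, 5), (2, 6), (2, 7)]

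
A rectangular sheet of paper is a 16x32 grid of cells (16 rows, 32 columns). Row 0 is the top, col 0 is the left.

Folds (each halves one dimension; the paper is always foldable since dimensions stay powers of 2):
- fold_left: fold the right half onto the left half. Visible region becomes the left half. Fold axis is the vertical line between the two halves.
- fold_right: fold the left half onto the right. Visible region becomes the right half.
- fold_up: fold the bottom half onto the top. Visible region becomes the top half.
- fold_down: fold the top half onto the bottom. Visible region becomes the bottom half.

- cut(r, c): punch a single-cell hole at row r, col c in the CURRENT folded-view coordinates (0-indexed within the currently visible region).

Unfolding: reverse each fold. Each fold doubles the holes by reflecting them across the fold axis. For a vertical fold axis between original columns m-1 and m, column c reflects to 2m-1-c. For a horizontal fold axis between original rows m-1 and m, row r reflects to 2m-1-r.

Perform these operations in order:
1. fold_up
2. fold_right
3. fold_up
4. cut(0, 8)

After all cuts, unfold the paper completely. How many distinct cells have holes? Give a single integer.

Answer: 8

Derivation:
Op 1 fold_up: fold axis h@8; visible region now rows[0,8) x cols[0,32) = 8x32
Op 2 fold_right: fold axis v@16; visible region now rows[0,8) x cols[16,32) = 8x16
Op 3 fold_up: fold axis h@4; visible region now rows[0,4) x cols[16,32) = 4x16
Op 4 cut(0, 8): punch at orig (0,24); cuts so far [(0, 24)]; region rows[0,4) x cols[16,32) = 4x16
Unfold 1 (reflect across h@4): 2 holes -> [(0, 24), (7, 24)]
Unfold 2 (reflect across v@16): 4 holes -> [(0, 7), (0, 24), (7, 7), (7, 24)]
Unfold 3 (reflect across h@8): 8 holes -> [(0, 7), (0, 24), (7, 7), (7, 24), (8, 7), (8, 24), (15, 7), (15, 24)]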